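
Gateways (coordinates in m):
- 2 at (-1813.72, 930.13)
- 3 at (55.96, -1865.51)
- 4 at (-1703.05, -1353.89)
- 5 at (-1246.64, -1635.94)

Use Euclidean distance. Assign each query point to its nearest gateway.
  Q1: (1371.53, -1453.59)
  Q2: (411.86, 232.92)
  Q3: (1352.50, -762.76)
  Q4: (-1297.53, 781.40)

Q1 at (1371.53, -1453.59):
  2: 3978.43 m
  3: 1378.55 m
  4: 3076.20 m
  5: 2624.51 m
  → nearest: 3 (1378.55 m)
Q2 at (411.86, 232.92):
  2: 2332.23 m
  3: 2128.40 m
  4: 2644.01 m
  5: 2498.65 m
  → nearest: 3 (2128.40 m)
Q3 at (1352.50, -762.76):
  2: 3590.38 m
  3: 1702.08 m
  4: 3112.21 m
  5: 2741.89 m
  → nearest: 3 (1702.08 m)
Q4 at (-1297.53, 781.40):
  2: 537.19 m
  3: 2972.89 m
  4: 2173.46 m
  5: 2417.88 m
  → nearest: 2 (537.19 m)

Q1→3; Q2→3; Q3→3; Q4→2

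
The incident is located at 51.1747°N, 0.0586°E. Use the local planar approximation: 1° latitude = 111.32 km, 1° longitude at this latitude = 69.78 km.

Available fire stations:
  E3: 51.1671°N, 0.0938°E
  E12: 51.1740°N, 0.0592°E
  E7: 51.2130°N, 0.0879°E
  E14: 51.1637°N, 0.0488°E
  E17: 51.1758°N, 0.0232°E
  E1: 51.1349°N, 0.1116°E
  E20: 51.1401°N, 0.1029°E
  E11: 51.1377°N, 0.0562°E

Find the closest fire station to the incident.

E12

Distances from 51.1747°N, 0.0586°E:
E3: 2.5979 km
E12: 0.0885 km
E7: 4.7284 km
E14: 1.4025 km
E17: 2.4732 km
E1: 5.7713 km
E20: 4.9387 km
E11: 4.1222 km
Minimum: E12 at 0.0885 km.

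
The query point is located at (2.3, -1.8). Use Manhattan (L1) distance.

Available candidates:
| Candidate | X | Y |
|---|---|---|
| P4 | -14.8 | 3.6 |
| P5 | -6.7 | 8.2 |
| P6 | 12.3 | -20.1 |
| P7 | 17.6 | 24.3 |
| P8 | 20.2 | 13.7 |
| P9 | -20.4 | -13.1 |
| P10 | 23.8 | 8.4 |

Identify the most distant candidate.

Distances from (2.3, -1.8):
P4: |-17.1| + |5.4| = 17.1 + 5.4 = 22.5
P5: |-9.0| + |10.0| = 9.0 + 10.0 = 19.0
P6: |10.0| + |-18.3| = 10.0 + 18.3 = 28.3
P7: |15.3| + |26.1| = 15.3 + 26.1 = 41.4
P8: |17.9| + |15.5| = 17.9 + 15.5 = 33.4
P9: |-22.7| + |-11.3| = 22.7 + 11.3 = 34.0
P10: |21.5| + |10.2| = 21.5 + 10.2 = 31.7
Maximum: P7 at 41.4.

P7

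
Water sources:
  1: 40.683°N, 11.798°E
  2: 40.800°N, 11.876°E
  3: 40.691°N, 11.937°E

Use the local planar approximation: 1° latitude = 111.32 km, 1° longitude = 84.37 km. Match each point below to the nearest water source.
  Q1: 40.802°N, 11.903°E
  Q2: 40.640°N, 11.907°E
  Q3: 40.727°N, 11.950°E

Q1 at 40.802°N, 11.903°E:
  1: √((-0.119·111.32)² + (-0.105·84.37)²) = √(175.48513 + 78.47922) = 15.936 km
  2: √((-0.002·111.32)² + (-0.027·84.37)²) = √(0.04957 + 5.18924) = 2.289 km
  3: √((-0.111·111.32)² + (0.034·84.37)²) = √(152.68359 + 8.22875) = 12.685 km
  → nearest: 2 (2.289 km)
Q2 at 40.640°N, 11.907°E:
  1: √((0.043·111.32)² + (-0.109·84.37)²) = √(22.91307 + 84.57249) = 10.368 km
  2: √((0.160·111.32)² + (-0.031·84.37)²) = √(317.23885 + 6.84068) = 18.002 km
  3: √((0.051·111.32)² + (0.030·84.37)²) = √(32.23196 + 6.40647) = 6.216 km
  → nearest: 3 (6.216 km)
Q3 at 40.727°N, 11.950°E:
  1: √((-0.044·111.32)² + (-0.152·84.37)²) = √(23.99119 + 164.46113) = 13.728 km
  2: √((0.073·111.32)² + (-0.074·84.37)²) = √(66.03773 + 38.97979) = 10.248 km
  3: √((-0.036·111.32)² + (-0.013·84.37)²) = √(16.06022 + 1.20299) = 4.155 km
  → nearest: 3 (4.155 km)

Q1→2; Q2→3; Q3→3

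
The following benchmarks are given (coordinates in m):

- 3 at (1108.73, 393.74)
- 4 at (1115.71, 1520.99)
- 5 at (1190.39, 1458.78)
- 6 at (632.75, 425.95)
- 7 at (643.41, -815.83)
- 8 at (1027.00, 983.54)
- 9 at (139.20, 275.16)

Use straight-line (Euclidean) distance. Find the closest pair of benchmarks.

4 and 5

Pairwise distances:
4–5: 97.20 m
3–6: 477.07 m
5–8: 502.54 m
6–9: 516.07 m
4–8: 544.72 m
3–8: 595.44 m
6–8: 682.89 m
3–9: 976.75 m
3–5: 1068.17 m
3–4: 1127.27 m
8–9: 1135.78 m
5–6: 1173.75 m
4–6: 1196.81 m
7–9: 1201.87 m
6–7: 1241.83 m
3–7: 1295.99 m
4–9: 1582.93 m
5–9: 1583.02 m
7–8: 1839.80 m
5–7: 2339.45 m
4–7: 2384.07 m
Closest pair: 4–5 at 97.20 m.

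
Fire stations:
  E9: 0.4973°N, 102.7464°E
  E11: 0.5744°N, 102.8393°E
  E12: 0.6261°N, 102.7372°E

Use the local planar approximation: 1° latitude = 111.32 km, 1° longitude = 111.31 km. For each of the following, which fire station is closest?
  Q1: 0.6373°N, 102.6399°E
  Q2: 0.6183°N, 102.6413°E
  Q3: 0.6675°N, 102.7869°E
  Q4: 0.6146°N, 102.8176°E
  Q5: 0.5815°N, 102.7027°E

Q1→E12; Q2→E12; Q3→E12; Q4→E11; Q5→E12

Q1 at 0.6373°N, 102.6399°E:
  E9: √((-0.1400·111.32)² + (0.1065·111.31)²) = √(242.885991 + 140.529526) = 19.5810 km
  E11: √((-0.0629·111.32)² + (0.1994·111.31)²) = √(49.028396 + 492.627525) = 23.2735 km
  E12: √((-0.0112·111.32)² + (0.0973·111.31)²) = √(1.554470 + 117.298929) = 10.9020 km
  → nearest: E12 (10.9020 km)
Q2 at 0.6183°N, 102.6413°E:
  E9: √((-0.1210·111.32)² + (0.1051·111.31)²) = √(181.433357 + 136.859137) = 17.8408 km
  E11: √((-0.0439·111.32)² + (0.1980·111.31)²) = √(23.882261 + 485.734271) = 22.5747 km
  E12: √((0.0078·111.32)² + (0.0959·111.31)²) = √(0.753938 + 113.947704) = 10.7099 km
  → nearest: E12 (10.7099 km)
Q3 at 0.6675°N, 102.7869°E:
  E9: √((-0.1702·111.32)² + (-0.0405·111.31)²) = √(358.976077 + 20.322560) = 19.4756 km
  E11: √((-0.0931·111.32)² + (0.0524·111.31)²) = √(107.410257 + 34.019736) = 11.8924 km
  E12: √((-0.0414·111.32)² + (-0.0497·111.31)²) = √(21.239636 + 30.604208) = 7.2003 km
  → nearest: E12 (7.2003 km)
Q4 at 0.6146°N, 102.8176°E:
  E9: √((-0.1173·111.32)² + (-0.0712·111.31)²) = √(170.507081 + 62.809936) = 15.2747 km
  E11: √((-0.0402·111.32)² + (0.0217·111.31)²) = √(20.026198 + 5.834288) = 5.0853 km
  E12: √((0.0115·111.32)² + (-0.0804·111.31)²) = √(1.638861 + 80.090400) = 9.0404 km
  → nearest: E11 (5.0853 km)
Q5 at 0.5815°N, 102.7027°E:
  E9: √((-0.0842·111.32)² + (0.0437·111.31)²) = √(87.855828 + 23.660899) = 10.5601 km
  E11: √((-0.0071·111.32)² + (0.1366·111.31)²) = √(0.624688 + 231.190383) = 15.2255 km
  E12: √((0.0446·111.32)² + (0.0345·111.31)²) = √(24.649954 + 14.747098) = 6.2767 km
  → nearest: E12 (6.2767 km)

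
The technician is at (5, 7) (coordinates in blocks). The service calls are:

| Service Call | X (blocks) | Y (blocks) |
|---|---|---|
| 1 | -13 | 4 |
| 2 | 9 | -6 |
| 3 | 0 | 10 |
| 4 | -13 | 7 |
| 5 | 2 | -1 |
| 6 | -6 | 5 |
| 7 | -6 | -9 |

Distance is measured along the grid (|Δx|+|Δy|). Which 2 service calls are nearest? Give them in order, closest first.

3, 5

Distances from (5, 7):
1: 21 blocks
2: 17 blocks
3: 8 blocks
4: 18 blocks
5: 11 blocks
6: 13 blocks
7: 27 blocks
Sorted: 3 (8 blocks) < 5 (11 blocks) < 6 (13 blocks) < 2 (17 blocks) < …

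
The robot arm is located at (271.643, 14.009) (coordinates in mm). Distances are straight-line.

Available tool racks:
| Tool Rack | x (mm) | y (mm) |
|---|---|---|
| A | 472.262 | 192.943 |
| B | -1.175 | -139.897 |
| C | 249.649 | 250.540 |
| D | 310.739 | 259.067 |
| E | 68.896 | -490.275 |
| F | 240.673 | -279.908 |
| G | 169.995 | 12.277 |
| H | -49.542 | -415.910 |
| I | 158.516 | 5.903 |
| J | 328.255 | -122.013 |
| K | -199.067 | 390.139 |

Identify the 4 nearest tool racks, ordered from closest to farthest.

G, I, J, C

Distances from (271.643, 14.009):
A: 268.822 mm
B: 313.236 mm
C: 237.551 mm
D: 248.157 mm
E: 543.515 mm
F: 295.544 mm
G: 101.663 mm
H: 536.647 mm
I: 113.417 mm
J: 147.333 mm
K: 602.529 mm
Sorted: G (101.663 mm) < I (113.417 mm) < J (147.333 mm) < C (237.551 mm) < D (248.157 mm) < A (268.822 mm) < …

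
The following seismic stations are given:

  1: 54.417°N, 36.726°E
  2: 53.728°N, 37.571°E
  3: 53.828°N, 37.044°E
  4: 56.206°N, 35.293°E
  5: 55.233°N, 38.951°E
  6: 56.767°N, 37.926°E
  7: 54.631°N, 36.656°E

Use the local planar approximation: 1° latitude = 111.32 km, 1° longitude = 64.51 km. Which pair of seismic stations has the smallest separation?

1 and 7

Pairwise distances:
1–7: √((0.214·111.32)² + (-0.070·64.51)²) = √(567.51055 + 20.39155) = 24.247 km
2–3: √((0.100·111.32)² + (-0.527·64.51)²) = √(123.92142 + 1155.78037) = 35.773 km
1–3: √((-0.589·111.32)² + (0.318·64.51)²) = √(4299.09443 + 420.83158) = 68.702 km
3–7: √((0.803·111.32)² + (-0.388·64.51)²) = √(7990.56495 + 626.49489) = 92.828 km
1–2: √((-0.689·111.32)² + (0.845·64.51)²) = √(5882.81023 + 2971.44367) = 94.097 km
2–7: √((0.903·111.32)² + (-0.915·64.51)²) = √(10104.66444 + 3484.14541) = 116.571 km
5–7: √((-0.602·111.32)² + (-2.295·64.51)²) = √(4490.96197 + 21918.93575) = 162.511 km
1–5: √((0.816·111.32)² + (2.225·64.51)²) = √(8251.38237 + 20602.22446) = 169.863 km
4–6: √((0.561·111.32)² + (2.633·64.51)²) = √(3900.06745 + 28850.66327) = 180.972 km
5–6: √((1.534·111.32)² + (-1.025·64.51)²) = √(29160.64424 + 4372.21807) = 183.120 km
2–5: √((1.505·111.32)² + (1.380·64.51)²) = √(28068.51234 + 7925.23697) = 189.720 km
4–7: √((-1.575·111.32)² + (1.363·64.51)²) = √(30740.25824 + 7731.18019) = 196.141 km
3–5: √((1.405·111.32)² + (1.907·64.51)²) = √(24462.39890 + 15134.06064) = 198.989 km
1–4: √((1.789·111.32)² + (-1.433·64.51)²) = √(39661.31199 + 8545.67682) = 219.561 km
6–7: √((-2.136·111.32)² + (-1.270·64.51)²) = √(56539.10013 + 6712.14803) = 251.498 km
4–5: √((-0.973·111.32)² + (3.658·64.51)²) = √(11732.00058 + 55685.41826) = 259.649 km
1–6: √((2.350·111.32)² + (1.200·64.51)²) = √(68435.60640 + 5992.61774) = 272.815 km
3–4: √((2.378·111.32)² + (-1.751·64.51)²) = √(70076.12778 + 12759.28611) = 287.811 km
2–4: √((2.478·111.32)² + (-2.278·64.51)²) = √(76093.75213 + 21595.41346) = 312.553 km
3–6: √((2.939·111.32)² + (0.882·64.51)²) = √(107039.86864 + 3237.36192) = 332.080 km
2–6: √((3.039·111.32)² + (0.355·64.51)²) = √(114447.89137 + 524.45809) = 339.076 km
Closest pair: 1–7 at 24.247 km.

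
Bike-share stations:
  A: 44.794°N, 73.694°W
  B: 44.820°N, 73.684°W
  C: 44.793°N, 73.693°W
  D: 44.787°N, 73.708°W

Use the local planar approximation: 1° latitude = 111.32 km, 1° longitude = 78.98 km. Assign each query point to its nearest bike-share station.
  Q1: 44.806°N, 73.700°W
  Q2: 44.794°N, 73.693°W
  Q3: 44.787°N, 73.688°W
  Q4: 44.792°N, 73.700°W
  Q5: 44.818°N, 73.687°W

Q1 at 44.806°N, 73.700°W:
  A: √((-0.012·111.32)² + (0.006·78.98)²) = √(1.78447 + 0.22456) = 1.417 km
  B: √((0.014·111.32)² + (0.016·78.98)²) = √(2.42886 + 1.59689) = 2.006 km
  C: √((-0.013·111.32)² + (0.007·78.98)²) = √(2.09427 + 0.30565) = 1.549 km
  D: √((-0.019·111.32)² + (-0.008·78.98)²) = √(4.47356 + 0.39922) = 2.207 km
  → nearest: A (1.417 km)
Q2 at 44.794°N, 73.693°W:
  A: √((0.000·111.32)² + (-0.001·78.98)²) = √(0.00000 + 0.00624) = 0.079 km
  B: √((0.026·111.32)² + (0.009·78.98)²) = √(8.37709 + 0.50527) = 2.980 km
  C: √((-0.001·111.32)² + (0.000·78.98)²) = √(0.01239 + 0.00000) = 0.111 km
  D: √((-0.007·111.32)² + (-0.015·78.98)²) = √(0.60721 + 1.40351) = 1.418 km
  → nearest: A (0.079 km)
Q3 at 44.787°N, 73.688°W:
  A: √((0.007·111.32)² + (-0.006·78.98)²) = √(0.60721 + 0.22456) = 0.912 km
  B: √((0.033·111.32)² + (0.004·78.98)²) = √(13.49504 + 0.09981) = 3.687 km
  C: √((0.006·111.32)² + (-0.005·78.98)²) = √(0.44612 + 0.15595) = 0.776 km
  D: √((0.000·111.32)² + (-0.020·78.98)²) = √(0.00000 + 2.49514) = 1.580 km
  → nearest: C (0.776 km)
Q4 at 44.792°N, 73.700°W:
  A: √((0.002·111.32)² + (0.006·78.98)²) = √(0.04957 + 0.22456) = 0.524 km
  B: √((0.028·111.32)² + (0.016·78.98)²) = √(9.71544 + 1.59689) = 3.363 km
  C: √((0.001·111.32)² + (0.007·78.98)²) = √(0.01239 + 0.30565) = 0.564 km
  D: √((-0.005·111.32)² + (-0.008·78.98)²) = √(0.30980 + 0.39922) = 0.842 km
  → nearest: A (0.524 km)
Q5 at 44.818°N, 73.687°W:
  A: √((-0.024·111.32)² + (-0.007·78.98)²) = √(7.13787 + 0.30565) = 2.728 km
  B: √((0.002·111.32)² + (0.003·78.98)²) = √(0.04957 + 0.05614) = 0.325 km
  C: √((-0.025·111.32)² + (-0.006·78.98)²) = √(7.74509 + 0.22456) = 2.823 km
  D: √((-0.031·111.32)² + (-0.021·78.98)²) = √(11.90885 + 2.75089) = 3.829 km
  → nearest: B (0.325 km)

Q1→A; Q2→A; Q3→C; Q4→A; Q5→B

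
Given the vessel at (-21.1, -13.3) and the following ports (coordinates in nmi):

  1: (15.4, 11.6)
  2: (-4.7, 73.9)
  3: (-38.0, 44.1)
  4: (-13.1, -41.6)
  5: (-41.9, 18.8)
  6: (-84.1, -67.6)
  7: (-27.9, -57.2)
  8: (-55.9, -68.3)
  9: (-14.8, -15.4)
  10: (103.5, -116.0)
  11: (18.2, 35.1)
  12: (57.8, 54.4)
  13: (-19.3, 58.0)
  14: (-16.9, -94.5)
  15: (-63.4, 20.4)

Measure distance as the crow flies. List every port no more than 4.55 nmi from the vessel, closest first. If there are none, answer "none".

none

Distances from (-21.1, -13.3):
1: 44.2 nmi
2: 88.7 nmi
3: 59.8 nmi
4: 29.4 nmi
5: 38.2 nmi
6: 83.2 nmi
7: 44.4 nmi
8: 65.1 nmi
9: 6.6 nmi
10: 161.5 nmi
11: 62.3 nmi
12: 104.0 nmi
13: 71.3 nmi
14: 81.3 nmi
15: 54.1 nmi
Threshold 4.55 nmi: none within range.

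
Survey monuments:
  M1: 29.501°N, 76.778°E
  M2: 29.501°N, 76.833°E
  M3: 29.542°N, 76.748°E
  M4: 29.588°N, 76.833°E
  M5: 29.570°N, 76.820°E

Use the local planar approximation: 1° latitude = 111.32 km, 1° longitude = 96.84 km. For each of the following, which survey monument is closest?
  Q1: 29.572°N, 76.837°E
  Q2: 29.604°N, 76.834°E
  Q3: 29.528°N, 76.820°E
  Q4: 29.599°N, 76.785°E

Q1 at 29.572°N, 76.837°E:
  M1: 9.753 km
  M2: 7.913 km
  M3: 9.243 km
  M4: 1.823 km
  M5: 1.661 km
  → nearest: M5 (1.661 km)
Q2 at 29.604°N, 76.834°E:
  M1: 12.684 km
  M2: 11.466 km
  M3: 10.816 km
  M4: 1.784 km
  M5: 4.020 km
  → nearest: M4 (1.784 km)
Q3 at 29.528°N, 76.820°E:
  M1: 5.057 km
  M2: 3.259 km
  M3: 7.145 km
  M4: 6.797 km
  M5: 4.675 km
  → nearest: M2 (3.259 km)
Q4 at 29.599°N, 76.785°E:
  M1: 10.930 km
  M2: 11.858 km
  M3: 7.287 km
  M4: 4.807 km
  M5: 4.681 km
  → nearest: M5 (4.681 km)

Q1→M5; Q2→M4; Q3→M2; Q4→M5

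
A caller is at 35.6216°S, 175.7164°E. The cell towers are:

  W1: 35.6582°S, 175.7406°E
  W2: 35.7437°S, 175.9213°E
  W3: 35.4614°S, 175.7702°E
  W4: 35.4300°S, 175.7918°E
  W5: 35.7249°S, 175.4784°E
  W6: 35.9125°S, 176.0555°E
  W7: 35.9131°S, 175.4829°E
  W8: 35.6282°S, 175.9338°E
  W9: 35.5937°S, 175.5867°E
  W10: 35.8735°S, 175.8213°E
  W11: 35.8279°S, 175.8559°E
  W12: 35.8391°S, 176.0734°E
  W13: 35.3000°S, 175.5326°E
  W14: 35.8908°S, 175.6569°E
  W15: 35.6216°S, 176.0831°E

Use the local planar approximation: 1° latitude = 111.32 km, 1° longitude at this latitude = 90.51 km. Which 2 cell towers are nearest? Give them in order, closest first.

W1, W9

Distances from 35.6216°S, 175.7164°E:
W1: 4.6258 km
W2: 22.9931 km
W3: 18.4863 km
W4: 22.3941 km
W5: 24.4186 km
W6: 44.6167 km
W7: 38.7252 km
W8: 19.6906 km
W9: 12.1431 km
W10: 29.6053 km
W11: 26.2074 km
W12: 40.3769 km
W13: 39.4769 km
W14: 30.4474 km
W15: 33.1900 km
Sorted: W1 (4.6258 km) < W9 (12.1431 km) < W3 (18.4863 km) < W8 (19.6906 km) < …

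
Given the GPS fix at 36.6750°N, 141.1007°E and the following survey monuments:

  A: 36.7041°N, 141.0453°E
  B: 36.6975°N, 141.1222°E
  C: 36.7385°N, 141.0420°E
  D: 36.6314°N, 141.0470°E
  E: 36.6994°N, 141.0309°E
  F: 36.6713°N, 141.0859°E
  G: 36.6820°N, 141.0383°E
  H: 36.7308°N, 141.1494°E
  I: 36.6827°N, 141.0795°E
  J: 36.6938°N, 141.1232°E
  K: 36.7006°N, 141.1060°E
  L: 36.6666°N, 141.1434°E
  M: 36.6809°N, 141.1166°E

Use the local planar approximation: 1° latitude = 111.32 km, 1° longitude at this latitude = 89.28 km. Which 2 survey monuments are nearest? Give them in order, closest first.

Distances from 36.6750°N, 141.1007°E:
A: √((0.0291·111.32)² + (-0.0554·89.28)²) = √(10.493790 + 24.464024) = 5.9125 km
B: √((0.0225·111.32)² + (0.0215·89.28)²) = √(6.273522 + 3.684557) = 3.1556 km
C: √((0.0635·111.32)² + (-0.0587·89.28)²) = √(49.968216 + 27.465314) = 8.7996 km
D: √((-0.0436·111.32)² + (-0.0537·89.28)²) = √(23.556967 + 22.985658) = 6.8222 km
E: √((0.0244·111.32)² + (-0.0698·89.28)²) = √(7.377786 + 38.834633) = 6.7980 km
F: √((-0.0037·111.32)² + (-0.0148·89.28)²) = √(0.169648 + 1.745950) = 1.3841 km
G: √((0.0070·111.32)² + (-0.0624·89.28)²) = √(0.607215 + 31.036843) = 5.6253 km
H: √((0.0558·111.32)² + (0.0487·89.28)²) = √(38.584670 + 18.904547) = 7.5822 km
I: √((0.0077·111.32)² + (-0.0212·89.28)²) = √(0.734730 + 3.582450) = 2.0778 km
J: √((0.0188·111.32)² + (0.0225·89.28)²) = √(4.379879 + 4.035277) = 2.9009 km
K: √((0.0256·111.32)² + (0.0053·89.28)²) = √(8.121314 + 0.223903) = 2.8888 km
L: √((-0.0084·111.32)² + (0.0427·89.28)²) = √(0.874390 + 14.533296) = 3.9253 km
M: √((0.0059·111.32)² + (0.0159·89.28)²) = √(0.431370 + 2.015128) = 1.5641 km
Sorted: F (1.3841 km) < M (1.5641 km) < I (2.0778 km) < K (2.8888 km) < …

F, M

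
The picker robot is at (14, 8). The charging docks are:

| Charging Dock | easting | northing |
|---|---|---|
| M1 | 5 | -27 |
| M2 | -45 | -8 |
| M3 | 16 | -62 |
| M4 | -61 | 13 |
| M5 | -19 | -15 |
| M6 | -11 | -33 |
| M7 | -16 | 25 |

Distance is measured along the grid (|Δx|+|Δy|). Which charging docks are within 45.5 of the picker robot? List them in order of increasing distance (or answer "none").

Distances from (14, 8):
M1: 44
M2: 75
M3: 72
M4: 80
M5: 56
M6: 66
M7: 47
Threshold 45.5: M1 (44) is within range.

M1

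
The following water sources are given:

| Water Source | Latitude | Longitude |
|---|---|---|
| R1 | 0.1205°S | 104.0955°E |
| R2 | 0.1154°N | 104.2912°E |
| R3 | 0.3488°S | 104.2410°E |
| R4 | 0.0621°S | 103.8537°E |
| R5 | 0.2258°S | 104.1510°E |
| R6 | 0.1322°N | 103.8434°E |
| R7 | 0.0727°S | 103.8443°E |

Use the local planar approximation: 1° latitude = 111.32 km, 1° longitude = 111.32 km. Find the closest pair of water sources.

R4 and R7

Pairwise distances:
R1–R2: √((0.2359·111.32)² + (0.1957·111.32)²) = √(689.607978 + 474.600342) = 34.1205 km
R1–R3: √((-0.2283·111.32)² + (0.1455·111.32)²) = √(645.889491 + 262.344753) = 30.1369 km
R1–R4: √((0.0584·111.32)² + (-0.2418·111.32)²) = √(42.264145 + 724.534364) = 27.6911 km
R1–R5: √((-0.1053·111.32)² + (0.0555·111.32)²) = √(137.405190 + 38.170897) = 13.2505 km
R1–R6: √((0.2527·111.32)² + (-0.2521·111.32)²) = √(791.328631 + 787.575299) = 39.7354 km
R1–R7: √((0.0478·111.32)² + (-0.2512·111.32)²) = √(28.314063 + 781.962030) = 28.4653 km
R2–R3: √((-0.4642·111.32)² + (-0.0502·111.32)²) = √(2670.279167 + 31.228695) = 51.9760 km
R2–R4: √((-0.1775·111.32)² + (-0.4375·111.32)²) = √(390.429936 + 2371.933506) = 52.5582 km
R2–R5: √((-0.3412·111.32)² + (-0.1402·111.32)²) = √(1442.661494 + 243.580447) = 41.0639 km
R2–R6: √((0.0168·111.32)² + (-0.4478·111.32)²) = √(3.497558 + 2484.932372) = 49.8842 km
R2–R7: √((-0.1881·111.32)² + (-0.4469·111.32)²) = √(438.453949 + 2474.953847) = 53.9760 km
R3–R4: √((0.2867·111.32)² + (-0.3873·111.32)²) = √(1018.595566 + 1858.837346) = 53.6417 km
R3–R5: √((0.1230·111.32)² + (-0.0900·111.32)²) = √(187.480722 + 100.376353) = 16.9664 km
R3–R6: √((0.4810·111.32)² + (-0.3976·111.32)²) = √(2867.058458 + 1959.021249) = 69.4700 km
R3–R7: √((0.2761·111.32)² + (-0.3967·111.32)²) = √(944.668010 + 1950.162478) = 53.8036 km
R4–R5: √((-0.1637·111.32)² + (0.2973·111.32)²) = √(332.080790 + 1095.307884) = 37.7808 km
R4–R6: √((0.1943·111.32)² + (-0.0103·111.32)²) = √(467.834232 + 1.314682) = 21.6598 km
R4–R7: √((-0.0106·111.32)² + (-0.0094·111.32)²) = √(1.392381 + 1.094970) = 1.5771 km
R5–R6: √((0.3580·111.32)² + (-0.3076·111.32)²) = √(1588.226539 + 1172.516755) = 52.5428 km
R5–R7: √((0.1531·111.32)² + (-0.3067·111.32)²) = √(290.466985 + 1165.665512) = 38.1593 km
R6–R7: √((-0.2049·111.32)² + (0.0009·111.32)²) = √(520.271830 + 0.010038) = 22.8097 km
Closest pair: R4–R7 at 1.5771 km.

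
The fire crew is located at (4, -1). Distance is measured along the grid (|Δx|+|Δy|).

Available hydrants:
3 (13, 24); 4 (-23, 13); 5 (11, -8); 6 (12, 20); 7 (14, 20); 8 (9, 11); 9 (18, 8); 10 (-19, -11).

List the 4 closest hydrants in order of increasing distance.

Distances from (4, -1):
3: 34
4: 41
5: 14
6: 29
7: 31
8: 17
9: 23
10: 33
Sorted: 5 (14) < 8 (17) < 9 (23) < 6 (29) < 7 (31) < 10 (33) < …

5, 8, 9, 6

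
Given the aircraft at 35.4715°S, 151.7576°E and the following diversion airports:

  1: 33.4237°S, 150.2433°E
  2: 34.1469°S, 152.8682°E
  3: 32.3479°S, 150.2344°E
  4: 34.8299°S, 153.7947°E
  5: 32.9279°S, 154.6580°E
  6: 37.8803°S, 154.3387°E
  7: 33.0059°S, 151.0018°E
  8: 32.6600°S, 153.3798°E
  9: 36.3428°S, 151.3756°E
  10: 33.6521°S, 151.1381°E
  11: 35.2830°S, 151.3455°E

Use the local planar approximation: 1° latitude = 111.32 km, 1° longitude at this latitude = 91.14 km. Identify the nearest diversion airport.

11

Distances from 35.4715°S, 151.7576°E:
1: √((2.0478·111.32)² + (-1.5143·91.14)²) = √(51966.261290 + 19047.671529) = 266.4844 km
2: √((1.3246·111.32)² + (1.1106·91.14)²) = √(21742.821313 + 10245.505405) = 178.8528 km
3: √((3.1236·111.32)² + (-1.5232·91.14)²) = √(120908.608668 + 19272.227363) = 374.4073 km
4: √((0.6416·111.32)² + (2.0371·91.14)²) = √(5101.232359 + 34470.116090) = 198.9255 km
5: √((2.5436·111.32)² + (2.9004·91.14)²) = √(80175.934010 + 69876.934044) = 387.3666 km
6: √((-2.4088·111.32)² + (2.5811·91.14)²) = √(71903.143966 + 55338.541680) = 356.7095 km
7: √((2.4656·111.32)² + (-0.7558·91.14)²) = √(75334.105873 + 4744.952002) = 282.9824 km
8: √((2.8115·111.32)² + (1.6222·91.14)²) = √(97954.089247 + 21858.826483) = 346.1400 km
9: √((-0.8713·111.32)² + (-0.3820·91.14)²) = √(9407.664551 + 1212.117648) = 103.0523 km
10: √((1.8194·111.32)² + (-0.6195·91.14)²) = √(41020.672508 + 3187.870493) = 210.2583 km
11: √((0.1885·111.32)² + (-0.4121·91.14)²) = √(440.320702 + 1410.663007) = 43.0231 km
Minimum: 11 at 43.0231 km.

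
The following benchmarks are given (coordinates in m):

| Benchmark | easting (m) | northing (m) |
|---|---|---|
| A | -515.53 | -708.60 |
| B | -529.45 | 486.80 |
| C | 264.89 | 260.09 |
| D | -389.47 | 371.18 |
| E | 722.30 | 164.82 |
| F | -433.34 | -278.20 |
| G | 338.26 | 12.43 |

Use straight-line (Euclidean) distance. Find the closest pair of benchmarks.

B and D

Pairwise distances:
A–B: 1195.48 m
A–C: 1243.95 m
A–D: 1087.11 m
A–E: 1514.95 m
A–F: 438.18 m
A–G: 1117.52 m
B–C: 826.06 m
B–D: 181.56 m
B–E: 1292.50 m
B–F: 771.01 m
B–G: 988.91 m
C–D: 663.72 m
C–E: 467.23 m
C–F: 881.64 m
C–G: 258.30 m
D–E: 1130.76 m
D–F: 650.86 m
D–G: 811.35 m
E–F: 1237.65 m
E–G: 413.17 m
F–G: 824.52 m
Closest pair: B–D at 181.56 m.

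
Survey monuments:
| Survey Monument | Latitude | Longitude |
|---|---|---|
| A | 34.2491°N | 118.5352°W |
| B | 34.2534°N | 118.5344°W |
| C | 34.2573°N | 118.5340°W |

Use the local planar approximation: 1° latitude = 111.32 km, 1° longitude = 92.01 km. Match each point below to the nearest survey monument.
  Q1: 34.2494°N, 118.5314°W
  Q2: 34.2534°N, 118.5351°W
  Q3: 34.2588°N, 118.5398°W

Q1 at 34.2494°N, 118.5314°W:
  A: √((-0.0003·111.32)² + (-0.0038·92.01)²) = √(0.001115 + 0.122247) = 0.3512 km
  B: √((0.0040·111.32)² + (-0.0030·92.01)²) = √(0.198274 + 0.076193) = 0.5239 km
  C: √((0.0079·111.32)² + (-0.0026·92.01)²) = √(0.773394 + 0.057229) = 0.9114 km
  → nearest: A (0.3512 km)
Q2 at 34.2534°N, 118.5351°W:
  A: √((-0.0043·111.32)² + (-0.0001·92.01)²) = √(0.229131 + 0.000085) = 0.4788 km
  B: √((0.0000·111.32)² + (0.0007·92.01)²) = √(0.000000 + 0.004148) = 0.0644 km
  C: √((0.0039·111.32)² + (0.0011·92.01)²) = √(0.188484 + 0.010244) = 0.4458 km
  → nearest: B (0.0644 km)
Q3 at 34.2588°N, 118.5398°W:
  A: √((-0.0097·111.32)² + (0.0046·92.01)²) = √(1.165977 + 0.179137) = 1.1598 km
  B: √((-0.0054·111.32)² + (0.0054·92.01)²) = √(0.361355 + 0.246864) = 0.7799 km
  C: √((-0.0015·111.32)² + (0.0058·92.01)²) = √(0.027882 + 0.284791) = 0.5592 km
  → nearest: C (0.5592 km)

Q1→A; Q2→B; Q3→C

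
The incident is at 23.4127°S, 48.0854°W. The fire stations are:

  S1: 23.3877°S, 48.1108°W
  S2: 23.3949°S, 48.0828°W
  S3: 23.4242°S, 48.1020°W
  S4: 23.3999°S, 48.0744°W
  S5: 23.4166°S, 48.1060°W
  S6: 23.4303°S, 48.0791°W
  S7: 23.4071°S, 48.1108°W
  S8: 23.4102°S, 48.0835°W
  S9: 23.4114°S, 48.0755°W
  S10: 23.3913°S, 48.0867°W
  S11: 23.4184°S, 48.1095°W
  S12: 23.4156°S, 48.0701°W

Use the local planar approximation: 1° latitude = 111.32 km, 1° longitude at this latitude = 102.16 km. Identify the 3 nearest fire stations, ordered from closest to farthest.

Distances from 23.4127°S, 48.0854°W:
S1: 3.8051 km
S2: 1.9992 km
S3: 2.1248 km
S4: 1.8147 km
S5: 2.1488 km
S6: 2.0622 km
S7: 2.6687 km
S8: 0.3393 km
S9: 1.0217 km
S10: 2.3859 km
S11: 2.5425 km
S12: 1.5960 km
Sorted: S8 (0.3393 km) < S9 (1.0217 km) < S12 (1.5960 km) < S4 (1.8147 km) < S2 (1.9992 km) < …

S8, S9, S12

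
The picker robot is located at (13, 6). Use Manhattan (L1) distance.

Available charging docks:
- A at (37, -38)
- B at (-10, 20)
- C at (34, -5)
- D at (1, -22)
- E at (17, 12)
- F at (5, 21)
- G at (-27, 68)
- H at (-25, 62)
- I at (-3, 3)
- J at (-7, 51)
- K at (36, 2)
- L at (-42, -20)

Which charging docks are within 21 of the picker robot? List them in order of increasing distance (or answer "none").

Distances from (13, 6):
A: |24| + |-44| = 24 + 44 = 68
B: |-23| + |14| = 23 + 14 = 37
C: |21| + |-11| = 21 + 11 = 32
D: |-12| + |-28| = 12 + 28 = 40
E: |4| + |6| = 4 + 6 = 10
F: |-8| + |15| = 8 + 15 = 23
G: |-40| + |62| = 40 + 62 = 102
H: |-38| + |56| = 38 + 56 = 94
I: |-16| + |-3| = 16 + 3 = 19
J: |-20| + |45| = 20 + 45 = 65
K: |23| + |-4| = 23 + 4 = 27
L: |-55| + |-26| = 55 + 26 = 81
Threshold 21: E (10), I (19) are within range.

E, I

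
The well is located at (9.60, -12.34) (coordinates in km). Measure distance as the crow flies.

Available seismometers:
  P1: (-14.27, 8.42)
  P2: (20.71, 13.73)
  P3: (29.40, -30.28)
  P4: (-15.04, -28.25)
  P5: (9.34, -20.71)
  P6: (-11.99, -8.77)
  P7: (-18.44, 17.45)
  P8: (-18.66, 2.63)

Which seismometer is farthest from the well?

P7

Distances from (9.60, -12.34):
P1: √((-23.87)² + (20.76)²) = √(569.7769 + 430.9776) = 31.63 km
P2: √((11.11)² + (26.07)²) = √(123.4321 + 679.6449) = 28.34 km
P3: √((19.80)² + (-17.94)²) = √(392.0400 + 321.8436) = 26.72 km
P4: √((-24.64)² + (-15.91)²) = √(607.1296 + 253.1281) = 29.33 km
P5: √((-0.26)² + (-8.37)²) = √(0.0676 + 70.0569) = 8.37 km
P6: √((-21.59)² + (3.57)²) = √(466.1281 + 12.7449) = 21.88 km
P7: √((-28.04)² + (29.79)²) = √(786.2416 + 887.4441) = 40.91 km
P8: √((-28.26)² + (14.97)²) = √(798.6276 + 224.1009) = 31.98 km
Maximum: P7 at 40.91 km.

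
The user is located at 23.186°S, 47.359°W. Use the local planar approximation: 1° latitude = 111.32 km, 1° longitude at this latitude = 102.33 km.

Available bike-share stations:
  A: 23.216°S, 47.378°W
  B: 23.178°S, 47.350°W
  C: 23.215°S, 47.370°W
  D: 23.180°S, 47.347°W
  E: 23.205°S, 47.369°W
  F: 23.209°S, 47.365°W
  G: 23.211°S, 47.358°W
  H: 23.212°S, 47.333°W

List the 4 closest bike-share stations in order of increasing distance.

Distances from 23.186°S, 47.359°W:
A: √((-0.030·111.32)² + (-0.019·102.33)²) = √(11.15293 + 3.78019) = 3.864 km
B: √((0.008·111.32)² + (0.009·102.33)²) = √(0.79310 + 0.84819) = 1.281 km
C: √((-0.029·111.32)² + (-0.011·102.33)²) = √(10.42179 + 1.26704) = 3.419 km
D: √((0.006·111.32)² + (0.012·102.33)²) = √(0.44612 + 1.50789) = 1.398 km
E: √((-0.019·111.32)² + (-0.010·102.33)²) = √(4.47356 + 1.04714) = 2.350 km
F: √((-0.023·111.32)² + (-0.006·102.33)²) = √(6.55544 + 0.37697) = 2.633 km
G: √((-0.025·111.32)² + (0.001·102.33)²) = √(7.74509 + 0.01047) = 2.785 km
H: √((-0.026·111.32)² + (0.026·102.33)²) = √(8.37709 + 7.07869) = 3.931 km
Sorted: B (1.281 km) < D (1.398 km) < E (2.350 km) < F (2.633 km) < G (2.785 km) < C (3.419 km) < …

B, D, E, F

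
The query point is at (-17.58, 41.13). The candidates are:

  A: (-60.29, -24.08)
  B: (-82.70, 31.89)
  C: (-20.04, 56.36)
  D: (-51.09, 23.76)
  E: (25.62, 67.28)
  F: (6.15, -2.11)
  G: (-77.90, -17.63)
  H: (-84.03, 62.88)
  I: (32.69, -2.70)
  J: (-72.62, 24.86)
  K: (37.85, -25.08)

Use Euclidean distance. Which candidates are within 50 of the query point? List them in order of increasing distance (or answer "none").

C, D, F

Distances from (-17.58, 41.13):
A: 77.95
B: 65.77
C: 15.43
D: 37.74
E: 50.50
F: 49.32
G: 84.21
H: 69.92
I: 66.69
J: 57.39
K: 86.35
Threshold 50: C (15.43), D (37.74), F (49.32) are within range.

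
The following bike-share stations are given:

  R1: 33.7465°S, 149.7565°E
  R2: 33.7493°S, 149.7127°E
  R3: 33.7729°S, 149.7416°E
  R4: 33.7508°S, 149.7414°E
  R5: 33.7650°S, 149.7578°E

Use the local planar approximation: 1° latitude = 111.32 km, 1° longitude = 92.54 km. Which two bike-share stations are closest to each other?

R1 and R4

Pairwise distances:
R1–R2: 4.0652 km
R1–R3: 3.2462 km
R1–R4: 1.4771 km
R1–R5: 2.0629 km
R2–R3: 3.7489 km
R2–R4: 2.6611 km
R2–R5: 4.5247 km
R3–R4: 2.4602 km
R3–R5: 1.7381 km
R4–R5: 2.1914 km
Closest pair: R1–R4 at 1.4771 km.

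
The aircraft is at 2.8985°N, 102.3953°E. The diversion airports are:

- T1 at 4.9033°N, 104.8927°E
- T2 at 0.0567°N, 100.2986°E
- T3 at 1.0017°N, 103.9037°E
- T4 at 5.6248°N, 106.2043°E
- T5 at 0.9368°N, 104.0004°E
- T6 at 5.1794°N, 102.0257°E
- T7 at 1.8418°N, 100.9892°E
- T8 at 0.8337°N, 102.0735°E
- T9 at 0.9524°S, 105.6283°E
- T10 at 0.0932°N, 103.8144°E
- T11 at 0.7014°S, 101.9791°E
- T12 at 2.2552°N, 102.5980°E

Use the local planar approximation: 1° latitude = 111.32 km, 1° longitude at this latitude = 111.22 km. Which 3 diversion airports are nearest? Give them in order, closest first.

Distances from 2.8985°N, 102.3953°E:
T1: √((2.0048·111.32)² + (2.4974·111.22)²) = √(49806.784249 + 77151.077571) = 356.3115 km
T2: √((-2.8418·111.32)² + (-2.0967·111.22)²) = √(100076.801156 + 54379.895899) = 393.0098 km
T3: √((-1.8968·111.32)² + (1.5084·111.22)²) = √(44585.072508 + 28144.842907) = 269.6848 km
T4: √((2.7263·111.32)² + (3.8090·111.22)²) = √(92107.221681 + 179468.290824) = 521.1291 km
T5: √((-1.9617·111.32)² + (1.6051·111.22)²) = √(47688.271294 + 31869.112623) = 282.0592 km
T6: √((2.2809·111.32)² + (-0.3696·111.22)²) = √(64470.180442 + 1689.778214) = 257.2158 km
T7: √((-1.0567·111.32)² + (-1.4061·111.22)²) = √(13837.250723 + 24456.719241) = 195.6885 km
T8: √((-2.0648·111.32)² + (-0.3218·111.22)²) = √(52832.648012 + 1280.966762) = 232.6233 km
T9: √((-3.8509·111.32)² + (3.2330·111.22)²) = √(183768.418308 + 129293.648455) = 559.5195 km
T10: √((-2.8053·111.32)² + (1.4191·111.22)²) = √(97522.543298 + 24911.035555) = 349.9051 km
T11: √((-3.5999·111.32)² + (-0.4162·111.22)²) = √(160593.243285 + 2142.742251) = 403.4055 km
T12: √((-0.6433·111.32)² + (0.2027·111.22)²) = √(5128.300887 + 508.245192) = 75.0769 km
Sorted: T12 (75.0769 km) < T7 (195.6885 km) < T8 (232.6233 km) < T6 (257.2158 km) < T3 (269.6848 km) < …

T12, T7, T8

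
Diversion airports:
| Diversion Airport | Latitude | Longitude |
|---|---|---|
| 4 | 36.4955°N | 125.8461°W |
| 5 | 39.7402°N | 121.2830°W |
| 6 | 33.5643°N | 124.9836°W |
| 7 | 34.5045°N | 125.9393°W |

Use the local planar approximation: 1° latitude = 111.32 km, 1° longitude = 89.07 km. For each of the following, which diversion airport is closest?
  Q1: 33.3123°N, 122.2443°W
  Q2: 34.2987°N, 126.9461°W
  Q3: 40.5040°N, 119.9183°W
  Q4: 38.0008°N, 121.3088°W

Q1 at 33.3123°N, 122.2443°W:
  4: 478.0033 km
  5: 720.6584 km
  6: 245.5968 km
  7: 354.8651 km
  → nearest: 6 (245.5968 km)
Q2 at 34.2987°N, 126.9461°W:
  4: 263.4447 km
  5: 788.2653 km
  6: 192.9731 km
  7: 92.5558 km
  → nearest: 7 (92.5558 km)
Q3 at 40.5040°N, 119.9183°W:
  4: 691.2962 km
  5: 148.3401 km
  6: 894.6226 km
  7: 856.5339 km
  → nearest: 5 (148.3401 km)
Q4 at 38.0008°N, 121.3088°W:
  4: 437.5005 km
  5: 193.6436 km
  6: 592.4892 km
  7: 567.0878 km
  → nearest: 5 (193.6436 km)

Q1→6; Q2→7; Q3→5; Q4→5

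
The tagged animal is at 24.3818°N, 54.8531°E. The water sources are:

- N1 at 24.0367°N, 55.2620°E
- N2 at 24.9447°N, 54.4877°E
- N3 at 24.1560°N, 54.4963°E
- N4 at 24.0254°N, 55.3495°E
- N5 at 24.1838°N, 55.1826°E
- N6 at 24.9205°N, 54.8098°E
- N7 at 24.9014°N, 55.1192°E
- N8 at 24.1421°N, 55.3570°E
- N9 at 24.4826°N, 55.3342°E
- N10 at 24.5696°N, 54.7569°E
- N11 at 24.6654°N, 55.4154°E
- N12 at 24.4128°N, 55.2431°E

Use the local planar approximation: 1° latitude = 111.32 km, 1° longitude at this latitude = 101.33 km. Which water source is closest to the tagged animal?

N10

Distances from 24.3818°N, 54.8531°E:
N1: 56.5030 km
N2: 72.7836 km
N3: 44.0338 km
N4: 64.0638 km
N5: 40.0074 km
N6: 60.1284 km
N7: 63.8180 km
N8: 57.6120 km
N9: 50.0246 km
N10: 23.0668 km
N11: 65.1396 km
N12: 39.6691 km
Minimum: N10 at 23.0668 km.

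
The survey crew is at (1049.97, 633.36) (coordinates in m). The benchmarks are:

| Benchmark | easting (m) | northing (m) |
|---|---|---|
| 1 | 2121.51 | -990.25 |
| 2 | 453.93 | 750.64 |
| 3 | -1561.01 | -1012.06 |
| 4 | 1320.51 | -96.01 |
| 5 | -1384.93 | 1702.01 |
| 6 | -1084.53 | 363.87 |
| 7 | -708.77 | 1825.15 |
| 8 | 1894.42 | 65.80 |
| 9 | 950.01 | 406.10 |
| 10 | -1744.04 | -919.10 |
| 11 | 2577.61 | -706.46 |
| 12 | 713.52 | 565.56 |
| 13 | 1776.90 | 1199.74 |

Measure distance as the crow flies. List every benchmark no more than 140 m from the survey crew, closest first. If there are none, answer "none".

Distances from (1049.97, 633.36):
1: √((1071.54)² + (-1623.61)²) = √(1148197.9716 + 2636109.4321) = 1945.33 m
2: √((-596.04)² + (117.28)²) = √(355263.6816 + 13754.5984) = 607.47 m
3: √((-2610.98)² + (-1645.42)²) = √(6817216.5604 + 2707406.9764) = 3086.20 m
4: √((270.54)² + (-729.37)²) = √(73191.8916 + 531980.5969) = 777.93 m
5: √((-2434.90)² + (1068.65)²) = √(5928738.0100 + 1142012.8225) = 2659.09 m
6: √((-2134.50)² + (-269.49)²) = √(4556090.2500 + 72624.8601) = 2151.44 m
7: √((-1758.74)² + (1191.79)²) = √(3093166.3876 + 1420363.4041) = 2124.51 m
8: √((844.45)² + (-567.56)²) = √(713095.8025 + 322124.3536) = 1017.46 m
9: √((-99.96)² + (-227.26)²) = √(9992.0016 + 51647.1076) = 248.27 m
10: √((-2794.01)² + (-1552.46)²) = √(7806491.8801 + 2410132.0516) = 3196.35 m
11: √((1527.64)² + (-1339.82)²) = √(2333683.9696 + 1795117.6324) = 2031.95 m
12: √((-336.45)² + (-67.80)²) = √(113198.6025 + 4596.8400) = 343.21 m
13: √((726.93)² + (566.38)²) = √(528427.2249 + 320786.3044) = 921.53 m
Threshold 140 m: none within range.

none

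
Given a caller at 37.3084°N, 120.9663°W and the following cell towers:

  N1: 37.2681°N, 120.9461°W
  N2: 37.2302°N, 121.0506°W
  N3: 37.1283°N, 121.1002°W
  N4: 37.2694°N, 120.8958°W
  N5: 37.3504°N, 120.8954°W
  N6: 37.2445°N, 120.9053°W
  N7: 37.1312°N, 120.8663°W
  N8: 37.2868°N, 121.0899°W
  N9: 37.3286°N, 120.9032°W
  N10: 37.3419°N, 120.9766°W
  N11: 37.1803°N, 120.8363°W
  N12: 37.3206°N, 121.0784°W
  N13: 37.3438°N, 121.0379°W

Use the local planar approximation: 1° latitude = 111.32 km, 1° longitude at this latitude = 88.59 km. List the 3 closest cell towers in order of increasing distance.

N10, N1, N9

Distances from 37.3084°N, 120.9663°W:
N1: √((-0.0403·111.32)² + (0.0202·88.59)²) = √(20.125955 + 3.202375) = 4.8299 km
N2: √((-0.0782·111.32)² + (-0.0843·88.59)²) = √(75.780925 + 55.773070) = 11.4697 km
N3: √((-0.1801·111.32)² + (-0.1339·88.59)²) = √(401.951655 + 140.711813) = 23.2951 km
N4: √((-0.0390·111.32)² + (0.0705·88.59)²) = √(18.848449 + 39.007457) = 7.6063 km
N5: √((0.0420·111.32)² + (0.0709·88.59)²) = √(21.859739 + 39.451350) = 7.8301 km
N6: √((-0.0639·111.32)² + (0.0610·88.59)²) = √(50.599720 + 29.203108) = 8.9332 km
N7: √((-0.1772·111.32)² + (0.1000·88.59)²) = √(389.111289 + 78.481881) = 21.6239 km
N8: √((-0.0216·111.32)² + (-0.1236·88.59)²) = √(5.781678 + 119.896456) = 11.2106 km
N9: √((0.0202·111.32)² + (0.0631·88.59)²) = √(5.056490 + 31.248424) = 6.0254 km
N10: √((0.0335·111.32)² + (-0.0103·88.59)²) = √(13.907082 + 0.832614) = 3.8392 km
N11: √((-0.1281·111.32)² + (0.1300·88.59)²) = √(203.350224 + 132.634379) = 18.3299 km
N12: √((0.0122·111.32)² + (-0.1121·88.59)²) = √(1.844446 + 98.623549) = 10.0234 km
N13: √((0.0354·111.32)² + (-0.0716·88.59)²) = √(15.529337 + 40.234207) = 7.4675 km
Sorted: N10 (3.8392 km) < N1 (4.8299 km) < N9 (6.0254 km) < N13 (7.4675 km) < N4 (7.6063 km) < …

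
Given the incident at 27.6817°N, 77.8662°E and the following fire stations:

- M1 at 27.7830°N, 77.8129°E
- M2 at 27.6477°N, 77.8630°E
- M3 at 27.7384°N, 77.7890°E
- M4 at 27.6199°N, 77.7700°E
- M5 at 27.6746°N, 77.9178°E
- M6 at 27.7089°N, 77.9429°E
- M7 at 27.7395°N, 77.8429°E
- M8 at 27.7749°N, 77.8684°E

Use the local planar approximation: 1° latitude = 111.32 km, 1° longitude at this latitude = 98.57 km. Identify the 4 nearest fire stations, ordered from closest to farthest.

M2, M5, M7, M6

Distances from 27.6817°N, 77.8662°E:
M1: √((0.1013·111.32)² + (-0.0533·98.57)²) = √(127.164324 + 27.602215) = 12.4405 km
M2: √((-0.0340·111.32)² + (-0.0032·98.57)²) = √(14.325317 + 0.099492) = 3.7980 km
M3: √((0.0567·111.32)² + (-0.0772·98.57)²) = √(39.839375 + 57.906073) = 9.8866 km
M4: √((-0.0618·111.32)² + (-0.0962·98.57)²) = √(47.328566 + 89.916555) = 11.7152 km
M5: √((-0.0071·111.32)² + (0.0516·98.57)²) = √(0.624688 + 25.869553) = 5.1473 km
M6: √((0.0272·111.32)² + (0.0767·98.57)²) = √(9.168203 + 57.158423) = 8.1441 km
M7: √((0.0578·111.32)² + (-0.0233·98.57)²) = √(41.400165 + 5.274744) = 6.8319 km
M8: √((0.0932·111.32)² + (0.0022·98.57)²) = √(107.641123 + 0.047026) = 10.3773 km
Sorted: M2 (3.7980 km) < M5 (5.1473 km) < M7 (6.8319 km) < M6 (8.1441 km) < M3 (9.8866 km) < M8 (10.3773 km) < …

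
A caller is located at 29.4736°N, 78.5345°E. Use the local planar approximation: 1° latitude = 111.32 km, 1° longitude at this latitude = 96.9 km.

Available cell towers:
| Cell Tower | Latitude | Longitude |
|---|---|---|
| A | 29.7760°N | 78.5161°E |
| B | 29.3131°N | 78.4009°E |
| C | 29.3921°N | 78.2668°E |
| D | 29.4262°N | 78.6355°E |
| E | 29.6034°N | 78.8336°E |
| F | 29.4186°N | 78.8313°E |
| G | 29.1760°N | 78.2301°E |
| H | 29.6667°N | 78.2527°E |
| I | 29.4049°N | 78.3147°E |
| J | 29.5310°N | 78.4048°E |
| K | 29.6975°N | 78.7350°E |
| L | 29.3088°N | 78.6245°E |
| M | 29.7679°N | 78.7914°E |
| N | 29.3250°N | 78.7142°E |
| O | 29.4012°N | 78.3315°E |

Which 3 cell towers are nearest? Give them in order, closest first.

D, J, L

Distances from 29.4736°N, 78.5345°E:
A: √((0.3024·111.32)² + (-0.0184·96.9)²) = √(1133.208880 + 3.178946) = 33.7104 km
B: √((-0.1605·111.32)² + (-0.1336·96.9)²) = √(319.224686 + 167.594773) = 22.0640 km
C: √((-0.0815·111.32)² + (-0.2677·96.9)²) = √(82.311708 + 672.890344) = 27.4809 km
D: √((-0.0474·111.32)² + (0.1010·96.9)²) = √(27.842170 + 95.783412) = 11.1187 km
E: √((0.1298·111.32)² + (0.2991·96.9)²) = √(208.783311 + 840.002116) = 32.3850 km
F: √((-0.0550·111.32)² + (0.2968·96.9)²) = √(37.486231 + 827.132998) = 29.4044 km
G: √((-0.2976·111.32)² + (-0.3044·96.9)²) = √(1097.519510 + 870.035253) = 44.3571 km
H: √((0.1931·111.32)² + (-0.2818·96.9)²) = √(462.073373 + 745.640573) = 34.7522 km
I: √((-0.0687·111.32)² + (-0.2198·96.9)²) = √(58.487071 + 453.631214) = 22.6300 km
J: √((0.0574·111.32)² + (-0.1297·96.9)²) = √(40.829135 + 157.952864) = 14.0990 km
K: √((0.2239·111.32)² + (0.2005·96.9)²) = √(621.233093 + 377.464669) = 31.6022 km
L: √((-0.1648·111.32)² + (0.0900·96.9)²) = √(336.558691 + 76.055841) = 20.3129 km
M: √((0.2943·111.32)² + (0.2569·96.9)²) = √(1073.314310 + 619.691819) = 41.1462 km
N: √((-0.1486·111.32)² + (0.1797·96.9)²) = √(273.642793 + 303.210131) = 24.0178 km
O: √((-0.0724·111.32)² + (-0.2030·96.9)²) = √(64.956636 + 386.936438) = 21.2578 km
Sorted: D (11.1187 km) < J (14.0990 km) < L (20.3129 km) < O (21.2578 km) < B (22.0640 km) < …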